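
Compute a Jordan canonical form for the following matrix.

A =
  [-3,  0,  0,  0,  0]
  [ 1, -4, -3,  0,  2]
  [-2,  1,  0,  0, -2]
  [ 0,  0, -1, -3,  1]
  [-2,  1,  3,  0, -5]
J_3(-3) ⊕ J_2(-3)

The characteristic polynomial is
  det(x·I − A) = x^5 + 15*x^4 + 90*x^3 + 270*x^2 + 405*x + 243 = (x + 3)^5

Eigenvalues and multiplicities (the geometric multiplicity of λ is n − rank(A − λI), which equals the number of Jordan blocks for λ):
  λ = -3: algebraic multiplicity = 5, geometric multiplicity = 2

Determining the block sizes for each eigenvalue:
  λ = -3: with am = 5 and gm = 2, the partition is not yet determined (e.g. several partitions of 5 into 2 parts exist). Let N = A − (-3)·I. Computing rank(N^1) = 3, rank(N^2) = 1, rank(N^3) = 0; the number of blocks of size ≥ j is rank(N^{j−1}) − rank(N^j), giving [2, 2, 1]. So we have 1 block(s) of size 3, 1 block(s) of size 2 → block sizes [3, 2]

Assembling the blocks gives a Jordan form
J =
  [-3,  1,  0,  0,  0]
  [ 0, -3,  1,  0,  0]
  [ 0,  0, -3,  0,  0]
  [ 0,  0,  0, -3,  1]
  [ 0,  0,  0,  0, -3]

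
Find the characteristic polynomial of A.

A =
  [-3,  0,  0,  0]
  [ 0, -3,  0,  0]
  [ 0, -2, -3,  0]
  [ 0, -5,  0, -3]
x^4 + 12*x^3 + 54*x^2 + 108*x + 81

Expanding det(x·I − A) (e.g. by cofactor expansion or by noting that A is similar to its Jordan form J, which has the same characteristic polynomial as A) gives
  χ_A(x) = x^4 + 12*x^3 + 54*x^2 + 108*x + 81
which factors as (x + 3)^4. The eigenvalues (with algebraic multiplicities) are λ = -3 with multiplicity 4.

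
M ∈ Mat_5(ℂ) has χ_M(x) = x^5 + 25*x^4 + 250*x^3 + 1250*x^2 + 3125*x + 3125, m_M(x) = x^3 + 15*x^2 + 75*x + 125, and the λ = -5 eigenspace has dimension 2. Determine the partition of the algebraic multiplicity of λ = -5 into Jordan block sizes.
Block sizes for λ = -5: [3, 2]

Step 1 — from the characteristic polynomial, algebraic multiplicity of λ = -5 is 5. From dim ker(M − (-5)·I) = 2, there are exactly 2 Jordan blocks for λ = -5.
Step 2 — from the minimal polynomial, the factor (x + 5)^3 tells us the largest block for λ = -5 has size 3.
Step 3 — with total size 5, 2 blocks, and largest block 3, the block sizes (in nonincreasing order) are [3, 2].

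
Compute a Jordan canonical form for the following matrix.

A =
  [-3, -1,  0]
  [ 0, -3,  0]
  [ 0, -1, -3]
J_2(-3) ⊕ J_1(-3)

The characteristic polynomial is
  det(x·I − A) = x^3 + 9*x^2 + 27*x + 27 = (x + 3)^3

Eigenvalues and multiplicities (the geometric multiplicity of λ is n − rank(A − λI), which equals the number of Jordan blocks for λ):
  λ = -3: algebraic multiplicity = 3, geometric multiplicity = 2

Determining the block sizes for each eigenvalue:
  λ = -3: 2 blocks summing to 3 forces exactly one block of size 2 and the rest size 1 → block sizes [2, 1]

Assembling the blocks gives a Jordan form
J =
  [-3,  1,  0]
  [ 0, -3,  0]
  [ 0,  0, -3]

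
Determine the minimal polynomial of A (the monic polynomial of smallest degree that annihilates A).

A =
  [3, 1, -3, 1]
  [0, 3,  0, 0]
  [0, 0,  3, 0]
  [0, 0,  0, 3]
x^2 - 6*x + 9

The characteristic polynomial is χ_A(x) = (x - 3)^4, so the eigenvalues are known. The minimal polynomial is
  m_A(x) = Π_λ (x − λ)^{k_λ}
where k_λ is the size of the *largest* Jordan block for λ (equivalently, the smallest k with (A − λI)^k v = 0 for every generalised eigenvector v of λ).

  λ = 3: largest Jordan block has size 2, contributing (x − 3)^2

So m_A(x) = (x - 3)^2 = x^2 - 6*x + 9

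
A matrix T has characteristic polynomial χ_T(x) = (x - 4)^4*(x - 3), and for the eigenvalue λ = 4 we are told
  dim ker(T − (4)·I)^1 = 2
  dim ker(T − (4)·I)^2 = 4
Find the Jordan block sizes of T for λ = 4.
Block sizes for λ = 4: [2, 2]

From the dimensions of kernels of powers, the number of Jordan blocks of size at least j is d_j − d_{j−1} where d_j = dim ker(N^j) (with d_0 = 0). Computing the differences gives [2, 2].
The number of blocks of size exactly k is (#blocks of size ≥ k) − (#blocks of size ≥ k + 1), so the partition is: 2 block(s) of size 2.
In nonincreasing order the block sizes are [2, 2].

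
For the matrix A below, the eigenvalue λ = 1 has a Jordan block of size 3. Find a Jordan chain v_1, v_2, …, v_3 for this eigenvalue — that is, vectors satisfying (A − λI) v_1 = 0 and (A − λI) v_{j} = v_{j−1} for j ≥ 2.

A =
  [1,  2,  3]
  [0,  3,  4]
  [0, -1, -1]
A Jordan chain for λ = 1 of length 3:
v_1 = (1, 0, 0)ᵀ
v_2 = (2, 2, -1)ᵀ
v_3 = (0, 1, 0)ᵀ

Let N = A − (1)·I. We want v_3 with N^3 v_3 = 0 but N^2 v_3 ≠ 0; then v_{j-1} := N · v_j for j = 3, …, 2.

Pick v_3 = (0, 1, 0)ᵀ.
Then v_2 = N · v_3 = (2, 2, -1)ᵀ.
Then v_1 = N · v_2 = (1, 0, 0)ᵀ.

Sanity check: (A − (1)·I) v_1 = (0, 0, 0)ᵀ = 0. ✓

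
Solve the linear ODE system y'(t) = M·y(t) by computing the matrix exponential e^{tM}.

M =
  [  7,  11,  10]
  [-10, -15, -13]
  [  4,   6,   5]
e^{tM} =
  [-3*t^2*exp(-t) + 8*t*exp(-t) + exp(-t), -3*t^2*exp(-t) + 11*t*exp(-t), -3*t^2*exp(-t)/2 + 10*t*exp(-t)]
  [4*t^2*exp(-t) - 10*t*exp(-t), 4*t^2*exp(-t) - 14*t*exp(-t) + exp(-t), 2*t^2*exp(-t) - 13*t*exp(-t)]
  [-2*t^2*exp(-t) + 4*t*exp(-t), -2*t^2*exp(-t) + 6*t*exp(-t), -t^2*exp(-t) + 6*t*exp(-t) + exp(-t)]

Strategy: write M = P · J · P⁻¹ where J is a Jordan canonical form, so e^{tM} = P · e^{tJ} · P⁻¹, and e^{tJ} can be computed block-by-block.

M has Jordan form
J =
  [-1,  1,  0]
  [ 0, -1,  1]
  [ 0,  0, -1]
(up to reordering of blocks).

Per-block formulas:
  For a 3×3 Jordan block J_3(-1): exp(t · J_3(-1)) = e^(-1t)·(I + t·N + (t^2/2)·N^2), where N is the 3×3 nilpotent shift.

After assembling e^{tJ} and conjugating by P, we get:

e^{tM} =
  [-3*t^2*exp(-t) + 8*t*exp(-t) + exp(-t), -3*t^2*exp(-t) + 11*t*exp(-t), -3*t^2*exp(-t)/2 + 10*t*exp(-t)]
  [4*t^2*exp(-t) - 10*t*exp(-t), 4*t^2*exp(-t) - 14*t*exp(-t) + exp(-t), 2*t^2*exp(-t) - 13*t*exp(-t)]
  [-2*t^2*exp(-t) + 4*t*exp(-t), -2*t^2*exp(-t) + 6*t*exp(-t), -t^2*exp(-t) + 6*t*exp(-t) + exp(-t)]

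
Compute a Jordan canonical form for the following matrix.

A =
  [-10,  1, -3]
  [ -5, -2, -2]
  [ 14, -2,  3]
J_3(-3)

The characteristic polynomial is
  det(x·I − A) = x^3 + 9*x^2 + 27*x + 27 = (x + 3)^3

Eigenvalues and multiplicities (the geometric multiplicity of λ is n − rank(A − λI), which equals the number of Jordan blocks for λ):
  λ = -3: algebraic multiplicity = 3, geometric multiplicity = 1

Determining the block sizes for each eigenvalue:
  λ = -3: one block (gm = 1), so the single block has size am = 3 → block sizes [3]

Assembling the blocks gives a Jordan form
J =
  [-3,  1,  0]
  [ 0, -3,  1]
  [ 0,  0, -3]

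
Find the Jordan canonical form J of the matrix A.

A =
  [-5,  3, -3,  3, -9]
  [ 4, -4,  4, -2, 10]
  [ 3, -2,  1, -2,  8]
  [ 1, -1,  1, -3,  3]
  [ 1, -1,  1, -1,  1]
J_3(-2) ⊕ J_1(-2) ⊕ J_1(-2)

The characteristic polynomial is
  det(x·I − A) = x^5 + 10*x^4 + 40*x^3 + 80*x^2 + 80*x + 32 = (x + 2)^5

Eigenvalues and multiplicities (the geometric multiplicity of λ is n − rank(A − λI), which equals the number of Jordan blocks for λ):
  λ = -2: algebraic multiplicity = 5, geometric multiplicity = 3

Determining the block sizes for each eigenvalue:
  λ = -2: with am = 5 and gm = 3, the partition is not yet determined (e.g. several partitions of 5 into 3 parts exist). Let N = A − (-2)·I. Computing rank(N^1) = 2, rank(N^2) = 1, rank(N^3) = 0; the number of blocks of size ≥ j is rank(N^{j−1}) − rank(N^j), giving [3, 1, 1]. So we have 1 block(s) of size 3, 2 block(s) of size 1 → block sizes [3, 1, 1]

Assembling the blocks gives a Jordan form
J =
  [-2,  1,  0,  0,  0]
  [ 0, -2,  1,  0,  0]
  [ 0,  0, -2,  0,  0]
  [ 0,  0,  0, -2,  0]
  [ 0,  0,  0,  0, -2]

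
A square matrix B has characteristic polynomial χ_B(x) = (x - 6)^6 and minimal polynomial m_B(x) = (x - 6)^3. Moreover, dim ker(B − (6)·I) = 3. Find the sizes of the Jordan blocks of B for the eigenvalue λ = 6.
Block sizes for λ = 6: [3, 2, 1]

Step 1 — from the characteristic polynomial, algebraic multiplicity of λ = 6 is 6. From dim ker(B − (6)·I) = 3, there are exactly 3 Jordan blocks for λ = 6.
Step 2 — from the minimal polynomial, the factor (x − 6)^3 tells us the largest block for λ = 6 has size 3.
Step 3 — with total size 6, 3 blocks, and largest block 3, the block sizes (in nonincreasing order) are [3, 2, 1].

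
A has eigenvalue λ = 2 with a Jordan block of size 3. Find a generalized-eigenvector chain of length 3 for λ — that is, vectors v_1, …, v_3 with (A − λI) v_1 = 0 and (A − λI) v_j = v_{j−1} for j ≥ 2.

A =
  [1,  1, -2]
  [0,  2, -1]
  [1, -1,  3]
A Jordan chain for λ = 2 of length 3:
v_1 = (-1, -1, 0)ᵀ
v_2 = (-1, 0, 1)ᵀ
v_3 = (1, 0, 0)ᵀ

Let N = A − (2)·I. We want v_3 with N^3 v_3 = 0 but N^2 v_3 ≠ 0; then v_{j-1} := N · v_j for j = 3, …, 2.

Pick v_3 = (1, 0, 0)ᵀ.
Then v_2 = N · v_3 = (-1, 0, 1)ᵀ.
Then v_1 = N · v_2 = (-1, -1, 0)ᵀ.

Sanity check: (A − (2)·I) v_1 = (0, 0, 0)ᵀ = 0. ✓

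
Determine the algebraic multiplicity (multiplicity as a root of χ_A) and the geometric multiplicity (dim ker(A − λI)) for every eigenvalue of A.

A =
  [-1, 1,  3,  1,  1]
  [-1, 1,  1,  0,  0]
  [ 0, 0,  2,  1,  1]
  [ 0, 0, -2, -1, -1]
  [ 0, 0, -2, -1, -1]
λ = 0: alg = 5, geom = 3

Step 1 — factor the characteristic polynomial to read off the algebraic multiplicities:
  χ_A(x) = x^5

Step 2 — compute geometric multiplicities via the rank-nullity identity g(λ) = n − rank(A − λI):
  rank(A − (0)·I) = 2, so dim ker(A − (0)·I) = n − 2 = 3

Summary:
  λ = 0: algebraic multiplicity = 5, geometric multiplicity = 3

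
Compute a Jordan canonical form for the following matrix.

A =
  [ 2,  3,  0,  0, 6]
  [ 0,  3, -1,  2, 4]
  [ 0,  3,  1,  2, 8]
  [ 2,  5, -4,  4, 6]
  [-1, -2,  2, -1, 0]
J_3(2) ⊕ J_2(2)

The characteristic polynomial is
  det(x·I − A) = x^5 - 10*x^4 + 40*x^3 - 80*x^2 + 80*x - 32 = (x - 2)^5

Eigenvalues and multiplicities (the geometric multiplicity of λ is n − rank(A − λI), which equals the number of Jordan blocks for λ):
  λ = 2: algebraic multiplicity = 5, geometric multiplicity = 2

Determining the block sizes for each eigenvalue:
  λ = 2: with am = 5 and gm = 2, the partition is not yet determined (e.g. several partitions of 5 into 2 parts exist). Let N = A − (2)·I. Computing rank(N^1) = 3, rank(N^2) = 1, rank(N^3) = 0; the number of blocks of size ≥ j is rank(N^{j−1}) − rank(N^j), giving [2, 2, 1]. So we have 1 block(s) of size 3, 1 block(s) of size 2 → block sizes [3, 2]

Assembling the blocks gives a Jordan form
J =
  [2, 1, 0, 0, 0]
  [0, 2, 1, 0, 0]
  [0, 0, 2, 0, 0]
  [0, 0, 0, 2, 1]
  [0, 0, 0, 0, 2]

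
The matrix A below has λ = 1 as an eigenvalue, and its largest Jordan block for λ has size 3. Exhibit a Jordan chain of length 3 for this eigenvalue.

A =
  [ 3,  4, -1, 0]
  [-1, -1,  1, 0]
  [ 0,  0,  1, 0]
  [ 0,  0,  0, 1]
A Jordan chain for λ = 1 of length 3:
v_1 = (2, -1, 0, 0)ᵀ
v_2 = (-1, 1, 0, 0)ᵀ
v_3 = (0, 0, 1, 0)ᵀ

Let N = A − (1)·I. We want v_3 with N^3 v_3 = 0 but N^2 v_3 ≠ 0; then v_{j-1} := N · v_j for j = 3, …, 2.

Pick v_3 = (0, 0, 1, 0)ᵀ.
Then v_2 = N · v_3 = (-1, 1, 0, 0)ᵀ.
Then v_1 = N · v_2 = (2, -1, 0, 0)ᵀ.

Sanity check: (A − (1)·I) v_1 = (0, 0, 0, 0)ᵀ = 0. ✓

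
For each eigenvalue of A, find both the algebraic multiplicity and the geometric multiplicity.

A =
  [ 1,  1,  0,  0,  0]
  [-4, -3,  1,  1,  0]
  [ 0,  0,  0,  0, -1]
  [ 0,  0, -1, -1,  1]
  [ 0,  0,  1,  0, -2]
λ = -1: alg = 5, geom = 2

Step 1 — factor the characteristic polynomial to read off the algebraic multiplicities:
  χ_A(x) = (x + 1)^5

Step 2 — compute geometric multiplicities via the rank-nullity identity g(λ) = n − rank(A − λI):
  rank(A − (-1)·I) = 3, so dim ker(A − (-1)·I) = n − 3 = 2

Summary:
  λ = -1: algebraic multiplicity = 5, geometric multiplicity = 2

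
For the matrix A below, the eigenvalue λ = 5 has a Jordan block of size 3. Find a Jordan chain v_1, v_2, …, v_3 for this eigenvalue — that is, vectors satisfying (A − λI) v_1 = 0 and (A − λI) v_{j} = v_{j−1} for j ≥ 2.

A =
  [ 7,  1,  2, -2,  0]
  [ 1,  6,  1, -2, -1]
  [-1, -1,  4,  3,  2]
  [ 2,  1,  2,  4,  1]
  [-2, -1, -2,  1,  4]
A Jordan chain for λ = 5 of length 3:
v_1 = (-1, 0, 0, -1, 1)ᵀ
v_2 = (2, 1, -1, 2, -2)ᵀ
v_3 = (1, 0, 0, 0, 0)ᵀ

Let N = A − (5)·I. We want v_3 with N^3 v_3 = 0 but N^2 v_3 ≠ 0; then v_{j-1} := N · v_j for j = 3, …, 2.

Pick v_3 = (1, 0, 0, 0, 0)ᵀ.
Then v_2 = N · v_3 = (2, 1, -1, 2, -2)ᵀ.
Then v_1 = N · v_2 = (-1, 0, 0, -1, 1)ᵀ.

Sanity check: (A − (5)·I) v_1 = (0, 0, 0, 0, 0)ᵀ = 0. ✓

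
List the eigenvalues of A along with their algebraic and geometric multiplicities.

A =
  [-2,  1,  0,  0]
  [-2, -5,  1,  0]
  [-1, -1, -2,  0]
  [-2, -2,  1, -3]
λ = -3: alg = 4, geom = 2

Step 1 — factor the characteristic polynomial to read off the algebraic multiplicities:
  χ_A(x) = (x + 3)^4

Step 2 — compute geometric multiplicities via the rank-nullity identity g(λ) = n − rank(A − λI):
  rank(A − (-3)·I) = 2, so dim ker(A − (-3)·I) = n − 2 = 2

Summary:
  λ = -3: algebraic multiplicity = 4, geometric multiplicity = 2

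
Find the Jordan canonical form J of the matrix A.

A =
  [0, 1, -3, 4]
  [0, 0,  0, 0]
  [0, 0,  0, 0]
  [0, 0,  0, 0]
J_2(0) ⊕ J_1(0) ⊕ J_1(0)

The characteristic polynomial is
  det(x·I − A) = x^4

Eigenvalues and multiplicities (the geometric multiplicity of λ is n − rank(A − λI), which equals the number of Jordan blocks for λ):
  λ = 0: algebraic multiplicity = 4, geometric multiplicity = 3

Determining the block sizes for each eigenvalue:
  λ = 0: 3 blocks summing to 4 forces exactly one block of size 2 and the rest size 1 → block sizes [2, 1, 1]

Assembling the blocks gives a Jordan form
J =
  [0, 1, 0, 0]
  [0, 0, 0, 0]
  [0, 0, 0, 0]
  [0, 0, 0, 0]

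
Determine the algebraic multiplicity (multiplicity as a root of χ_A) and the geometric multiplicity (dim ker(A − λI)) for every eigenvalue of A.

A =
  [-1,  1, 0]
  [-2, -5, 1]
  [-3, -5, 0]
λ = -2: alg = 3, geom = 1

Step 1 — factor the characteristic polynomial to read off the algebraic multiplicities:
  χ_A(x) = (x + 2)^3

Step 2 — compute geometric multiplicities via the rank-nullity identity g(λ) = n − rank(A − λI):
  rank(A − (-2)·I) = 2, so dim ker(A − (-2)·I) = n − 2 = 1

Summary:
  λ = -2: algebraic multiplicity = 3, geometric multiplicity = 1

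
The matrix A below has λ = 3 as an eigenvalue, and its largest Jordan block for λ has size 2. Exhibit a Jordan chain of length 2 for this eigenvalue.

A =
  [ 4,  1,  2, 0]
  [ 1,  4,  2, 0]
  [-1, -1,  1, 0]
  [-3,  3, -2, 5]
A Jordan chain for λ = 3 of length 2:
v_1 = (3, 3, -3, -3)ᵀ
v_2 = (2, 1, 0, 0)ᵀ

Let N = A − (3)·I. We want v_2 with N^2 v_2 = 0 but N^1 v_2 ≠ 0; then v_{j-1} := N · v_j for j = 2, …, 2.

Pick v_2 = (2, 1, 0, 0)ᵀ.
Then v_1 = N · v_2 = (3, 3, -3, -3)ᵀ.

Sanity check: (A − (3)·I) v_1 = (0, 0, 0, 0)ᵀ = 0. ✓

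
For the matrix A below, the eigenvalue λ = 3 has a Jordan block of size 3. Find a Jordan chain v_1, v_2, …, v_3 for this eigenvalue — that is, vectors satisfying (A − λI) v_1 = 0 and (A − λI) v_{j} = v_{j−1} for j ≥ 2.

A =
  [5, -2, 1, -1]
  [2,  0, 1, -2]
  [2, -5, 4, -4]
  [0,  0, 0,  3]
A Jordan chain for λ = 3 of length 3:
v_1 = (2, 0, -4, 0)ᵀ
v_2 = (2, 2, 2, 0)ᵀ
v_3 = (1, 0, 0, 0)ᵀ

Let N = A − (3)·I. We want v_3 with N^3 v_3 = 0 but N^2 v_3 ≠ 0; then v_{j-1} := N · v_j for j = 3, …, 2.

Pick v_3 = (1, 0, 0, 0)ᵀ.
Then v_2 = N · v_3 = (2, 2, 2, 0)ᵀ.
Then v_1 = N · v_2 = (2, 0, -4, 0)ᵀ.

Sanity check: (A − (3)·I) v_1 = (0, 0, 0, 0)ᵀ = 0. ✓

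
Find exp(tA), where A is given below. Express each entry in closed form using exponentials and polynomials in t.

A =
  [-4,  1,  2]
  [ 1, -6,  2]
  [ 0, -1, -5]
e^{tA} =
  [t^2*exp(-5*t) + t*exp(-5*t) + exp(-5*t), -t^2*exp(-5*t) + t*exp(-5*t), 2*t^2*exp(-5*t) + 2*t*exp(-5*t)]
  [t*exp(-5*t), -t*exp(-5*t) + exp(-5*t), 2*t*exp(-5*t)]
  [-t^2*exp(-5*t)/2, t^2*exp(-5*t)/2 - t*exp(-5*t), -t^2*exp(-5*t) + exp(-5*t)]

Strategy: write A = P · J · P⁻¹ where J is a Jordan canonical form, so e^{tA} = P · e^{tJ} · P⁻¹, and e^{tJ} can be computed block-by-block.

A has Jordan form
J =
  [-5,  1,  0]
  [ 0, -5,  1]
  [ 0,  0, -5]
(up to reordering of blocks).

Per-block formulas:
  For a 3×3 Jordan block J_3(-5): exp(t · J_3(-5)) = e^(-5t)·(I + t·N + (t^2/2)·N^2), where N is the 3×3 nilpotent shift.

After assembling e^{tJ} and conjugating by P, we get:

e^{tA} =
  [t^2*exp(-5*t) + t*exp(-5*t) + exp(-5*t), -t^2*exp(-5*t) + t*exp(-5*t), 2*t^2*exp(-5*t) + 2*t*exp(-5*t)]
  [t*exp(-5*t), -t*exp(-5*t) + exp(-5*t), 2*t*exp(-5*t)]
  [-t^2*exp(-5*t)/2, t^2*exp(-5*t)/2 - t*exp(-5*t), -t^2*exp(-5*t) + exp(-5*t)]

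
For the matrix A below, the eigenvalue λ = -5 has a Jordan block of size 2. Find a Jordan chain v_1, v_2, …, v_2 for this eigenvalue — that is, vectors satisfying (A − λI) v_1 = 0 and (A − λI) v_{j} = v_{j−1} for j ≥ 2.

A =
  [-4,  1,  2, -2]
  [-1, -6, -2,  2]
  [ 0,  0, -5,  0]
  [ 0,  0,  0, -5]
A Jordan chain for λ = -5 of length 2:
v_1 = (1, -1, 0, 0)ᵀ
v_2 = (1, 0, 0, 0)ᵀ

Let N = A − (-5)·I. We want v_2 with N^2 v_2 = 0 but N^1 v_2 ≠ 0; then v_{j-1} := N · v_j for j = 2, …, 2.

Pick v_2 = (1, 0, 0, 0)ᵀ.
Then v_1 = N · v_2 = (1, -1, 0, 0)ᵀ.

Sanity check: (A − (-5)·I) v_1 = (0, 0, 0, 0)ᵀ = 0. ✓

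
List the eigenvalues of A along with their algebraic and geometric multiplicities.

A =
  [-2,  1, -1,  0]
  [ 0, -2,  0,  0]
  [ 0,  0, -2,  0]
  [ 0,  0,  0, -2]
λ = -2: alg = 4, geom = 3

Step 1 — factor the characteristic polynomial to read off the algebraic multiplicities:
  χ_A(x) = (x + 2)^4

Step 2 — compute geometric multiplicities via the rank-nullity identity g(λ) = n − rank(A − λI):
  rank(A − (-2)·I) = 1, so dim ker(A − (-2)·I) = n − 1 = 3

Summary:
  λ = -2: algebraic multiplicity = 4, geometric multiplicity = 3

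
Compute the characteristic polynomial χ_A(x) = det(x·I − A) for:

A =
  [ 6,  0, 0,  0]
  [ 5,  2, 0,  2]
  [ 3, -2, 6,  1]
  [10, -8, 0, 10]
x^4 - 24*x^3 + 216*x^2 - 864*x + 1296

Expanding det(x·I − A) (e.g. by cofactor expansion or by noting that A is similar to its Jordan form J, which has the same characteristic polynomial as A) gives
  χ_A(x) = x^4 - 24*x^3 + 216*x^2 - 864*x + 1296
which factors as (x - 6)^4. The eigenvalues (with algebraic multiplicities) are λ = 6 with multiplicity 4.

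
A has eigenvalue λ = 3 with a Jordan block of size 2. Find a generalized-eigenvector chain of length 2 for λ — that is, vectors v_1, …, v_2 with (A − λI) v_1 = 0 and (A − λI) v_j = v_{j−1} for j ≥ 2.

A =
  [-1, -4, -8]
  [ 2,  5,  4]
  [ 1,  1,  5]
A Jordan chain for λ = 3 of length 2:
v_1 = (-4, 2, 1)ᵀ
v_2 = (1, 0, 0)ᵀ

Let N = A − (3)·I. We want v_2 with N^2 v_2 = 0 but N^1 v_2 ≠ 0; then v_{j-1} := N · v_j for j = 2, …, 2.

Pick v_2 = (1, 0, 0)ᵀ.
Then v_1 = N · v_2 = (-4, 2, 1)ᵀ.

Sanity check: (A − (3)·I) v_1 = (0, 0, 0)ᵀ = 0. ✓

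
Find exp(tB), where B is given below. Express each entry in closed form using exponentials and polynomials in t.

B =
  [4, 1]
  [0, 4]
e^{tB} =
  [exp(4*t), t*exp(4*t)]
  [0, exp(4*t)]

Strategy: write B = P · J · P⁻¹ where J is a Jordan canonical form, so e^{tB} = P · e^{tJ} · P⁻¹, and e^{tJ} can be computed block-by-block.

B has Jordan form
J =
  [4, 1]
  [0, 4]
(up to reordering of blocks).

Per-block formulas:
  For a 2×2 Jordan block J_2(4): exp(t · J_2(4)) = e^(4t)·(I + t·N), where N is the 2×2 nilpotent shift.

After assembling e^{tJ} and conjugating by P, we get:

e^{tB} =
  [exp(4*t), t*exp(4*t)]
  [0, exp(4*t)]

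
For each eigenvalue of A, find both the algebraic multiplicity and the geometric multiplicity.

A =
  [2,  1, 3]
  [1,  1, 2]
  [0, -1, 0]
λ = 1: alg = 3, geom = 1

Step 1 — factor the characteristic polynomial to read off the algebraic multiplicities:
  χ_A(x) = (x - 1)^3

Step 2 — compute geometric multiplicities via the rank-nullity identity g(λ) = n − rank(A − λI):
  rank(A − (1)·I) = 2, so dim ker(A − (1)·I) = n − 2 = 1

Summary:
  λ = 1: algebraic multiplicity = 3, geometric multiplicity = 1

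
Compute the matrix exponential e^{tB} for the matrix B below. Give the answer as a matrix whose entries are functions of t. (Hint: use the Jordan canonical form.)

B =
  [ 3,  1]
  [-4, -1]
e^{tB} =
  [2*t*exp(t) + exp(t), t*exp(t)]
  [-4*t*exp(t), -2*t*exp(t) + exp(t)]

Strategy: write B = P · J · P⁻¹ where J is a Jordan canonical form, so e^{tB} = P · e^{tJ} · P⁻¹, and e^{tJ} can be computed block-by-block.

B has Jordan form
J =
  [1, 1]
  [0, 1]
(up to reordering of blocks).

Per-block formulas:
  For a 2×2 Jordan block J_2(1): exp(t · J_2(1)) = e^(1t)·(I + t·N), where N is the 2×2 nilpotent shift.

After assembling e^{tJ} and conjugating by P, we get:

e^{tB} =
  [2*t*exp(t) + exp(t), t*exp(t)]
  [-4*t*exp(t), -2*t*exp(t) + exp(t)]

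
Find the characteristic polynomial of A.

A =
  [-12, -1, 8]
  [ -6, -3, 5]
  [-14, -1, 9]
x^3 + 6*x^2 + 12*x + 8

Expanding det(x·I − A) (e.g. by cofactor expansion or by noting that A is similar to its Jordan form J, which has the same characteristic polynomial as A) gives
  χ_A(x) = x^3 + 6*x^2 + 12*x + 8
which factors as (x + 2)^3. The eigenvalues (with algebraic multiplicities) are λ = -2 with multiplicity 3.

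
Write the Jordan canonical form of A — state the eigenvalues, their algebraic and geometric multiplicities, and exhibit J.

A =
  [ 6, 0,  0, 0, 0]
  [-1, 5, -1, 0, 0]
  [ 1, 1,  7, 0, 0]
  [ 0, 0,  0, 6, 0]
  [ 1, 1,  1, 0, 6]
J_2(6) ⊕ J_1(6) ⊕ J_1(6) ⊕ J_1(6)

The characteristic polynomial is
  det(x·I − A) = x^5 - 30*x^4 + 360*x^3 - 2160*x^2 + 6480*x - 7776 = (x - 6)^5

Eigenvalues and multiplicities (the geometric multiplicity of λ is n − rank(A − λI), which equals the number of Jordan blocks for λ):
  λ = 6: algebraic multiplicity = 5, geometric multiplicity = 4

Determining the block sizes for each eigenvalue:
  λ = 6: 4 blocks summing to 5 forces exactly one block of size 2 and the rest size 1 → block sizes [2, 1, 1, 1]

Assembling the blocks gives a Jordan form
J =
  [6, 1, 0, 0, 0]
  [0, 6, 0, 0, 0]
  [0, 0, 6, 0, 0]
  [0, 0, 0, 6, 0]
  [0, 0, 0, 0, 6]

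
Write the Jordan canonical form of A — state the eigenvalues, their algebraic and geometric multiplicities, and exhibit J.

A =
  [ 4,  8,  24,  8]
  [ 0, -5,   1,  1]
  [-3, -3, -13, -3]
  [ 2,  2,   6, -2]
J_3(-4) ⊕ J_1(-4)

The characteristic polynomial is
  det(x·I − A) = x^4 + 16*x^3 + 96*x^2 + 256*x + 256 = (x + 4)^4

Eigenvalues and multiplicities (the geometric multiplicity of λ is n − rank(A − λI), which equals the number of Jordan blocks for λ):
  λ = -4: algebraic multiplicity = 4, geometric multiplicity = 2

Determining the block sizes for each eigenvalue:
  λ = -4: with am = 4 and gm = 2, the partition is not yet determined (e.g. several partitions of 4 into 2 parts exist). Let N = A − (-4)·I. Computing rank(N^1) = 2, rank(N^2) = 1, rank(N^3) = 0; the number of blocks of size ≥ j is rank(N^{j−1}) − rank(N^j), giving [2, 1, 1]. So we have 1 block(s) of size 3, 1 block(s) of size 1 → block sizes [3, 1]

Assembling the blocks gives a Jordan form
J =
  [-4,  1,  0,  0]
  [ 0, -4,  1,  0]
  [ 0,  0, -4,  0]
  [ 0,  0,  0, -4]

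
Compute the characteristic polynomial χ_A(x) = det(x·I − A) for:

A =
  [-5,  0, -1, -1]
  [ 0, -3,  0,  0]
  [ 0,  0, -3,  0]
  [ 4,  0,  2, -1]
x^4 + 12*x^3 + 54*x^2 + 108*x + 81

Expanding det(x·I − A) (e.g. by cofactor expansion or by noting that A is similar to its Jordan form J, which has the same characteristic polynomial as A) gives
  χ_A(x) = x^4 + 12*x^3 + 54*x^2 + 108*x + 81
which factors as (x + 3)^4. The eigenvalues (with algebraic multiplicities) are λ = -3 with multiplicity 4.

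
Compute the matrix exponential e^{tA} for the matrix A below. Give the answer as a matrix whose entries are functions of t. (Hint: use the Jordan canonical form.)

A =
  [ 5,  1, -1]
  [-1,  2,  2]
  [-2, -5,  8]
e^{tA} =
  [t^2*exp(5*t)/2 + exp(5*t), t^2*exp(5*t) + t*exp(5*t), -t^2*exp(5*t)/2 - t*exp(5*t)]
  [-t^2*exp(5*t)/2 - t*exp(5*t), -t^2*exp(5*t) - 3*t*exp(5*t) + exp(5*t), t^2*exp(5*t)/2 + 2*t*exp(5*t)]
  [-t^2*exp(5*t)/2 - 2*t*exp(5*t), -t^2*exp(5*t) - 5*t*exp(5*t), t^2*exp(5*t)/2 + 3*t*exp(5*t) + exp(5*t)]

Strategy: write A = P · J · P⁻¹ where J is a Jordan canonical form, so e^{tA} = P · e^{tJ} · P⁻¹, and e^{tJ} can be computed block-by-block.

A has Jordan form
J =
  [5, 1, 0]
  [0, 5, 1]
  [0, 0, 5]
(up to reordering of blocks).

Per-block formulas:
  For a 3×3 Jordan block J_3(5): exp(t · J_3(5)) = e^(5t)·(I + t·N + (t^2/2)·N^2), where N is the 3×3 nilpotent shift.

After assembling e^{tJ} and conjugating by P, we get:

e^{tA} =
  [t^2*exp(5*t)/2 + exp(5*t), t^2*exp(5*t) + t*exp(5*t), -t^2*exp(5*t)/2 - t*exp(5*t)]
  [-t^2*exp(5*t)/2 - t*exp(5*t), -t^2*exp(5*t) - 3*t*exp(5*t) + exp(5*t), t^2*exp(5*t)/2 + 2*t*exp(5*t)]
  [-t^2*exp(5*t)/2 - 2*t*exp(5*t), -t^2*exp(5*t) - 5*t*exp(5*t), t^2*exp(5*t)/2 + 3*t*exp(5*t) + exp(5*t)]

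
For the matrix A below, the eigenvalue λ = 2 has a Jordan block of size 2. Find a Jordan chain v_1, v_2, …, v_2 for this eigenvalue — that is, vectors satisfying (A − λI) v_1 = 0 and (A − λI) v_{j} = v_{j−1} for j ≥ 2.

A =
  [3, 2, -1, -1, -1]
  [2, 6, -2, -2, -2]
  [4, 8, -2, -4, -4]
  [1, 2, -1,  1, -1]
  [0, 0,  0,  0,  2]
A Jordan chain for λ = 2 of length 2:
v_1 = (1, 2, 4, 1, 0)ᵀ
v_2 = (1, 0, 0, 0, 0)ᵀ

Let N = A − (2)·I. We want v_2 with N^2 v_2 = 0 but N^1 v_2 ≠ 0; then v_{j-1} := N · v_j for j = 2, …, 2.

Pick v_2 = (1, 0, 0, 0, 0)ᵀ.
Then v_1 = N · v_2 = (1, 2, 4, 1, 0)ᵀ.

Sanity check: (A − (2)·I) v_1 = (0, 0, 0, 0, 0)ᵀ = 0. ✓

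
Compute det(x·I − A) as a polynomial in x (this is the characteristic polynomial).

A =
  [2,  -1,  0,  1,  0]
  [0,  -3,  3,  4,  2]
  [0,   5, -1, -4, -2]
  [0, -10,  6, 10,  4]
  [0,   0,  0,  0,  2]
x^5 - 10*x^4 + 40*x^3 - 80*x^2 + 80*x - 32

Expanding det(x·I − A) (e.g. by cofactor expansion or by noting that A is similar to its Jordan form J, which has the same characteristic polynomial as A) gives
  χ_A(x) = x^5 - 10*x^4 + 40*x^3 - 80*x^2 + 80*x - 32
which factors as (x - 2)^5. The eigenvalues (with algebraic multiplicities) are λ = 2 with multiplicity 5.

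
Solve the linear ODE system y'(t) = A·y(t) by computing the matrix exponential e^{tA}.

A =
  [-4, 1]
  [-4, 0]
e^{tA} =
  [-2*t*exp(-2*t) + exp(-2*t), t*exp(-2*t)]
  [-4*t*exp(-2*t), 2*t*exp(-2*t) + exp(-2*t)]

Strategy: write A = P · J · P⁻¹ where J is a Jordan canonical form, so e^{tA} = P · e^{tJ} · P⁻¹, and e^{tJ} can be computed block-by-block.

A has Jordan form
J =
  [-2,  1]
  [ 0, -2]
(up to reordering of blocks).

Per-block formulas:
  For a 2×2 Jordan block J_2(-2): exp(t · J_2(-2)) = e^(-2t)·(I + t·N), where N is the 2×2 nilpotent shift.

After assembling e^{tJ} and conjugating by P, we get:

e^{tA} =
  [-2*t*exp(-2*t) + exp(-2*t), t*exp(-2*t)]
  [-4*t*exp(-2*t), 2*t*exp(-2*t) + exp(-2*t)]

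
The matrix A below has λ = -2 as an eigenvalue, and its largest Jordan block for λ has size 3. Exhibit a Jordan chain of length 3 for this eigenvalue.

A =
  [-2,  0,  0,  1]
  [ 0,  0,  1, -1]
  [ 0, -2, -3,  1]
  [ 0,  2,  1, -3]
A Jordan chain for λ = -2 of length 3:
v_1 = (2, 0, 0, 0)ᵀ
v_2 = (0, 2, -2, 2)ᵀ
v_3 = (0, 1, 0, 0)ᵀ

Let N = A − (-2)·I. We want v_3 with N^3 v_3 = 0 but N^2 v_3 ≠ 0; then v_{j-1} := N · v_j for j = 3, …, 2.

Pick v_3 = (0, 1, 0, 0)ᵀ.
Then v_2 = N · v_3 = (0, 2, -2, 2)ᵀ.
Then v_1 = N · v_2 = (2, 0, 0, 0)ᵀ.

Sanity check: (A − (-2)·I) v_1 = (0, 0, 0, 0)ᵀ = 0. ✓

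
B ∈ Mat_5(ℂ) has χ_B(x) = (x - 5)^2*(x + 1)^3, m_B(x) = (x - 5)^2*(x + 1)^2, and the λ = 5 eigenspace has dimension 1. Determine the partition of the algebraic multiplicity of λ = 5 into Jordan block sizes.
Block sizes for λ = 5: [2]

Step 1 — from the characteristic polynomial, algebraic multiplicity of λ = 5 is 2. From dim ker(B − (5)·I) = 1, there are exactly 1 Jordan blocks for λ = 5.
Step 2 — from the minimal polynomial, the factor (x − 5)^2 tells us the largest block for λ = 5 has size 2.
Step 3 — with total size 2, 1 blocks, and largest block 2, the block sizes (in nonincreasing order) are [2].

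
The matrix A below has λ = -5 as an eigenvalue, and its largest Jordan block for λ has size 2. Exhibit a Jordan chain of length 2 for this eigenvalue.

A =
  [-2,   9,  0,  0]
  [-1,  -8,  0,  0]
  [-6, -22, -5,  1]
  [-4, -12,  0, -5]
A Jordan chain for λ = -5 of length 2:
v_1 = (3, -1, -6, -4)ᵀ
v_2 = (1, 0, 0, 0)ᵀ

Let N = A − (-5)·I. We want v_2 with N^2 v_2 = 0 but N^1 v_2 ≠ 0; then v_{j-1} := N · v_j for j = 2, …, 2.

Pick v_2 = (1, 0, 0, 0)ᵀ.
Then v_1 = N · v_2 = (3, -1, -6, -4)ᵀ.

Sanity check: (A − (-5)·I) v_1 = (0, 0, 0, 0)ᵀ = 0. ✓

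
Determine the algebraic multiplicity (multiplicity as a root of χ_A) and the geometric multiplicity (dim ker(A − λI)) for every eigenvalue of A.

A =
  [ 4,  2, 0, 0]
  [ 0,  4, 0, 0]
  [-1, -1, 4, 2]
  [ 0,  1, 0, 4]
λ = 4: alg = 4, geom = 2

Step 1 — factor the characteristic polynomial to read off the algebraic multiplicities:
  χ_A(x) = (x - 4)^4

Step 2 — compute geometric multiplicities via the rank-nullity identity g(λ) = n − rank(A − λI):
  rank(A − (4)·I) = 2, so dim ker(A − (4)·I) = n − 2 = 2

Summary:
  λ = 4: algebraic multiplicity = 4, geometric multiplicity = 2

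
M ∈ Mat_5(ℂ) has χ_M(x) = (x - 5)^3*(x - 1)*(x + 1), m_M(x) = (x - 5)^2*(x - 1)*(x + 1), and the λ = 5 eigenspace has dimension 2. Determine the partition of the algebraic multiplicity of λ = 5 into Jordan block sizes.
Block sizes for λ = 5: [2, 1]

Step 1 — from the characteristic polynomial, algebraic multiplicity of λ = 5 is 3. From dim ker(M − (5)·I) = 2, there are exactly 2 Jordan blocks for λ = 5.
Step 2 — from the minimal polynomial, the factor (x − 5)^2 tells us the largest block for λ = 5 has size 2.
Step 3 — with total size 3, 2 blocks, and largest block 2, the block sizes (in nonincreasing order) are [2, 1].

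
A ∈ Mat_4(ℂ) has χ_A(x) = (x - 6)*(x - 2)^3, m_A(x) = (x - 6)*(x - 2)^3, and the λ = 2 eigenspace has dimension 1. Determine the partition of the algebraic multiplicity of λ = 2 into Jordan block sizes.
Block sizes for λ = 2: [3]

Step 1 — from the characteristic polynomial, algebraic multiplicity of λ = 2 is 3. From dim ker(A − (2)·I) = 1, there are exactly 1 Jordan blocks for λ = 2.
Step 2 — from the minimal polynomial, the factor (x − 2)^3 tells us the largest block for λ = 2 has size 3.
Step 3 — with total size 3, 1 blocks, and largest block 3, the block sizes (in nonincreasing order) are [3].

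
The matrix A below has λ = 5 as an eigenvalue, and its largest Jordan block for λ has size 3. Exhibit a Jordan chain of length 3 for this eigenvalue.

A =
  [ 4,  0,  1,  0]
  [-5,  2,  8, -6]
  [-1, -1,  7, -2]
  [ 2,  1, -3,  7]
A Jordan chain for λ = 5 of length 3:
v_1 = (-1, -5, -1, 2)ᵀ
v_2 = (0, -3, -1, 1)ᵀ
v_3 = (0, 1, 0, 0)ᵀ

Let N = A − (5)·I. We want v_3 with N^3 v_3 = 0 but N^2 v_3 ≠ 0; then v_{j-1} := N · v_j for j = 3, …, 2.

Pick v_3 = (0, 1, 0, 0)ᵀ.
Then v_2 = N · v_3 = (0, -3, -1, 1)ᵀ.
Then v_1 = N · v_2 = (-1, -5, -1, 2)ᵀ.

Sanity check: (A − (5)·I) v_1 = (0, 0, 0, 0)ᵀ = 0. ✓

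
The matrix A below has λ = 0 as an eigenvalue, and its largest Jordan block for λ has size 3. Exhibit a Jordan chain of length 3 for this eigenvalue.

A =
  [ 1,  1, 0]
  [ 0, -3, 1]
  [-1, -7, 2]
A Jordan chain for λ = 0 of length 3:
v_1 = (1, -1, -3)ᵀ
v_2 = (1, 0, -1)ᵀ
v_3 = (1, 0, 0)ᵀ

Let N = A − (0)·I. We want v_3 with N^3 v_3 = 0 but N^2 v_3 ≠ 0; then v_{j-1} := N · v_j for j = 3, …, 2.

Pick v_3 = (1, 0, 0)ᵀ.
Then v_2 = N · v_3 = (1, 0, -1)ᵀ.
Then v_1 = N · v_2 = (1, -1, -3)ᵀ.

Sanity check: (A − (0)·I) v_1 = (0, 0, 0)ᵀ = 0. ✓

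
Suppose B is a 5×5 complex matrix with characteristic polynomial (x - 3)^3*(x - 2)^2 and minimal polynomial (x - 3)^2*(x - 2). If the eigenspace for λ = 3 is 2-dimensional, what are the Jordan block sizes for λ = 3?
Block sizes for λ = 3: [2, 1]

Step 1 — from the characteristic polynomial, algebraic multiplicity of λ = 3 is 3. From dim ker(B − (3)·I) = 2, there are exactly 2 Jordan blocks for λ = 3.
Step 2 — from the minimal polynomial, the factor (x − 3)^2 tells us the largest block for λ = 3 has size 2.
Step 3 — with total size 3, 2 blocks, and largest block 2, the block sizes (in nonincreasing order) are [2, 1].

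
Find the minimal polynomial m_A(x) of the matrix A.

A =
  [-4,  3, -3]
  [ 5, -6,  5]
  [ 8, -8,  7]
x^2 + 2*x + 1

The characteristic polynomial is χ_A(x) = (x + 1)^3, so the eigenvalues are known. The minimal polynomial is
  m_A(x) = Π_λ (x − λ)^{k_λ}
where k_λ is the size of the *largest* Jordan block for λ (equivalently, the smallest k with (A − λI)^k v = 0 for every generalised eigenvector v of λ).

  λ = -1: largest Jordan block has size 2, contributing (x + 1)^2

So m_A(x) = (x + 1)^2 = x^2 + 2*x + 1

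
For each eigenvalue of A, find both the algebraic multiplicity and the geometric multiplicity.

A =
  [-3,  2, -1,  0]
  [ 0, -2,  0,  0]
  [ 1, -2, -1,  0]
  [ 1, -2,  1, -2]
λ = -2: alg = 4, geom = 3

Step 1 — factor the characteristic polynomial to read off the algebraic multiplicities:
  χ_A(x) = (x + 2)^4

Step 2 — compute geometric multiplicities via the rank-nullity identity g(λ) = n − rank(A − λI):
  rank(A − (-2)·I) = 1, so dim ker(A − (-2)·I) = n − 1 = 3

Summary:
  λ = -2: algebraic multiplicity = 4, geometric multiplicity = 3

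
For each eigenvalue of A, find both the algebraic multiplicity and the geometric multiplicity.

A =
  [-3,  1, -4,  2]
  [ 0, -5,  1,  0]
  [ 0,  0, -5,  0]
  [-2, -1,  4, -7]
λ = -5: alg = 4, geom = 2

Step 1 — factor the characteristic polynomial to read off the algebraic multiplicities:
  χ_A(x) = (x + 5)^4

Step 2 — compute geometric multiplicities via the rank-nullity identity g(λ) = n − rank(A − λI):
  rank(A − (-5)·I) = 2, so dim ker(A − (-5)·I) = n − 2 = 2

Summary:
  λ = -5: algebraic multiplicity = 4, geometric multiplicity = 2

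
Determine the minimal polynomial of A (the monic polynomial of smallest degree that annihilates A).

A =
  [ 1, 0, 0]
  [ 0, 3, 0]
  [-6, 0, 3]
x^2 - 4*x + 3

The characteristic polynomial is χ_A(x) = (x - 3)^2*(x - 1), so the eigenvalues are known. The minimal polynomial is
  m_A(x) = Π_λ (x − λ)^{k_λ}
where k_λ is the size of the *largest* Jordan block for λ (equivalently, the smallest k with (A − λI)^k v = 0 for every generalised eigenvector v of λ).

  λ = 1: largest Jordan block has size 1, contributing (x − 1)
  λ = 3: largest Jordan block has size 1, contributing (x − 3)

So m_A(x) = (x - 3)*(x - 1) = x^2 - 4*x + 3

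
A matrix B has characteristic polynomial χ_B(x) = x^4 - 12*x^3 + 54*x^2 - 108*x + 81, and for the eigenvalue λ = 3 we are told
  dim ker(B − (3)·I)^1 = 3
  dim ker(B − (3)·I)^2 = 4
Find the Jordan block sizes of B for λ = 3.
Block sizes for λ = 3: [2, 1, 1]

From the dimensions of kernels of powers, the number of Jordan blocks of size at least j is d_j − d_{j−1} where d_j = dim ker(N^j) (with d_0 = 0). Computing the differences gives [3, 1].
The number of blocks of size exactly k is (#blocks of size ≥ k) − (#blocks of size ≥ k + 1), so the partition is: 2 block(s) of size 1, 1 block(s) of size 2.
In nonincreasing order the block sizes are [2, 1, 1].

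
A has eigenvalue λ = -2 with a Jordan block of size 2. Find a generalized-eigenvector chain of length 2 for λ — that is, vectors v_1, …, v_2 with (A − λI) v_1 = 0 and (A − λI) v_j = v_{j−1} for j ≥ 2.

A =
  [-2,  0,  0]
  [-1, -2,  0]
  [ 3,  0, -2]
A Jordan chain for λ = -2 of length 2:
v_1 = (0, -1, 3)ᵀ
v_2 = (1, 0, 0)ᵀ

Let N = A − (-2)·I. We want v_2 with N^2 v_2 = 0 but N^1 v_2 ≠ 0; then v_{j-1} := N · v_j for j = 2, …, 2.

Pick v_2 = (1, 0, 0)ᵀ.
Then v_1 = N · v_2 = (0, -1, 3)ᵀ.

Sanity check: (A − (-2)·I) v_1 = (0, 0, 0)ᵀ = 0. ✓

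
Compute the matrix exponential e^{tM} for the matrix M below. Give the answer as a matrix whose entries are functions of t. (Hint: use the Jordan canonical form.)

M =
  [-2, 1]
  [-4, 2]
e^{tM} =
  [1 - 2*t, t]
  [-4*t, 2*t + 1]

Strategy: write M = P · J · P⁻¹ where J is a Jordan canonical form, so e^{tM} = P · e^{tJ} · P⁻¹, and e^{tJ} can be computed block-by-block.

M has Jordan form
J =
  [0, 1]
  [0, 0]
(up to reordering of blocks).

Per-block formulas:
  For a 2×2 Jordan block J_2(0): exp(t · J_2(0)) = e^(0t)·(I + t·N), where N is the 2×2 nilpotent shift.

After assembling e^{tJ} and conjugating by P, we get:

e^{tM} =
  [1 - 2*t, t]
  [-4*t, 2*t + 1]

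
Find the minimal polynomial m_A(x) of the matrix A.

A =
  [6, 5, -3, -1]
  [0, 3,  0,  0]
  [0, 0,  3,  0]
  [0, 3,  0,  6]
x^3 - 15*x^2 + 72*x - 108

The characteristic polynomial is χ_A(x) = (x - 6)^2*(x - 3)^2, so the eigenvalues are known. The minimal polynomial is
  m_A(x) = Π_λ (x − λ)^{k_λ}
where k_λ is the size of the *largest* Jordan block for λ (equivalently, the smallest k with (A − λI)^k v = 0 for every generalised eigenvector v of λ).

  λ = 3: largest Jordan block has size 1, contributing (x − 3)
  λ = 6: largest Jordan block has size 2, contributing (x − 6)^2

So m_A(x) = (x - 6)^2*(x - 3) = x^3 - 15*x^2 + 72*x - 108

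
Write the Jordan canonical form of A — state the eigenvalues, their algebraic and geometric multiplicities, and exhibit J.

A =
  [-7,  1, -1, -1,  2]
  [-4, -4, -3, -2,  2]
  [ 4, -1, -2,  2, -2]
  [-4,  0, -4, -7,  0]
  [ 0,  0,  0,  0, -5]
J_2(-5) ⊕ J_2(-5) ⊕ J_1(-5)

The characteristic polynomial is
  det(x·I − A) = x^5 + 25*x^4 + 250*x^3 + 1250*x^2 + 3125*x + 3125 = (x + 5)^5

Eigenvalues and multiplicities (the geometric multiplicity of λ is n − rank(A − λI), which equals the number of Jordan blocks for λ):
  λ = -5: algebraic multiplicity = 5, geometric multiplicity = 3

Determining the block sizes for each eigenvalue:
  λ = -5: with am = 5 and gm = 3, the partition is not yet determined (e.g. several partitions of 5 into 3 parts exist). Let N = A − (-5)·I. Computing rank(N^1) = 2, rank(N^2) = 0; the number of blocks of size ≥ j is rank(N^{j−1}) − rank(N^j), giving [3, 2]. So we have 2 block(s) of size 2, 1 block(s) of size 1 → block sizes [2, 2, 1]

Assembling the blocks gives a Jordan form
J =
  [-5,  1,  0,  0,  0]
  [ 0, -5,  0,  0,  0]
  [ 0,  0, -5,  1,  0]
  [ 0,  0,  0, -5,  0]
  [ 0,  0,  0,  0, -5]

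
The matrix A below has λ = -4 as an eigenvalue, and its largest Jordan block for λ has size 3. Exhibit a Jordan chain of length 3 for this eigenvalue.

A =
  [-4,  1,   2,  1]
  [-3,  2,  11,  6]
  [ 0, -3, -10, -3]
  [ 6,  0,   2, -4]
A Jordan chain for λ = -4 of length 3:
v_1 = (3, 18, -9, 0)ᵀ
v_2 = (0, -3, 0, 6)ᵀ
v_3 = (1, 0, 0, 0)ᵀ

Let N = A − (-4)·I. We want v_3 with N^3 v_3 = 0 but N^2 v_3 ≠ 0; then v_{j-1} := N · v_j for j = 3, …, 2.

Pick v_3 = (1, 0, 0, 0)ᵀ.
Then v_2 = N · v_3 = (0, -3, 0, 6)ᵀ.
Then v_1 = N · v_2 = (3, 18, -9, 0)ᵀ.

Sanity check: (A − (-4)·I) v_1 = (0, 0, 0, 0)ᵀ = 0. ✓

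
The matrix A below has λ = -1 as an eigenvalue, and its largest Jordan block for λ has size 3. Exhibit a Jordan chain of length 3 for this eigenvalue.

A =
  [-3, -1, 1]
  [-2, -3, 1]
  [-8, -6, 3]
A Jordan chain for λ = -1 of length 3:
v_1 = (-2, 0, -4)ᵀ
v_2 = (-2, -2, -8)ᵀ
v_3 = (1, 0, 0)ᵀ

Let N = A − (-1)·I. We want v_3 with N^3 v_3 = 0 but N^2 v_3 ≠ 0; then v_{j-1} := N · v_j for j = 3, …, 2.

Pick v_3 = (1, 0, 0)ᵀ.
Then v_2 = N · v_3 = (-2, -2, -8)ᵀ.
Then v_1 = N · v_2 = (-2, 0, -4)ᵀ.

Sanity check: (A − (-1)·I) v_1 = (0, 0, 0)ᵀ = 0. ✓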